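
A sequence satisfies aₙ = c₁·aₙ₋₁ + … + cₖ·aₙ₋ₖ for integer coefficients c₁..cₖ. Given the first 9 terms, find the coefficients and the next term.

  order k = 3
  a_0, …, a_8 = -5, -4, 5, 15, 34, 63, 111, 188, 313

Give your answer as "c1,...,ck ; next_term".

2,0,-1 ; 515

  a_3 = 2·5 + 0·-4 + -1·-5 = 15
  a_4 = 2·15 + 0·5 + -1·-4 = 34
  a_5 = 2·34 + 0·15 + -1·5 = 63
  a_6 = 2·63 + 0·34 + -1·15 = 111
  a_7 = 2·111 + 0·63 + -1·34 = 188
  a_8 = 2·188 + 0·111 + -1·63 = 313
  a_9 = 2·313 + 0·188 + -1·111 = 515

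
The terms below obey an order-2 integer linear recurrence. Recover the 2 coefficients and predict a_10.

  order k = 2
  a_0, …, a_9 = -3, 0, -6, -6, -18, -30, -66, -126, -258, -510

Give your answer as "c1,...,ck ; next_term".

  a_2 = 1·0 + 2·-3 = -6
  a_3 = 1·-6 + 2·0 = -6
  a_4 = 1·-6 + 2·-6 = -18
  a_5 = 1·-18 + 2·-6 = -30
  a_6 = 1·-30 + 2·-18 = -66
  a_7 = 1·-66 + 2·-30 = -126
  a_8 = 1·-126 + 2·-66 = -258
  a_9 = 1·-258 + 2·-126 = -510
  a_10 = 1·-510 + 2·-258 = -1026

1,2 ; -1026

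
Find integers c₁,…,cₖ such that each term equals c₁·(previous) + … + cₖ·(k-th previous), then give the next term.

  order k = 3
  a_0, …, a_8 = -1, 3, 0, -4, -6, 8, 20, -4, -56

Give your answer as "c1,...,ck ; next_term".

0,-2,-2 ; -32

  a_3 = 0·0 + -2·3 + -2·-1 = -4
  a_4 = 0·-4 + -2·0 + -2·3 = -6
  a_5 = 0·-6 + -2·-4 + -2·0 = 8
  a_6 = 0·8 + -2·-6 + -2·-4 = 20
  a_7 = 0·20 + -2·8 + -2·-6 = -4
  a_8 = 0·-4 + -2·20 + -2·8 = -56
  a_9 = 0·-56 + -2·-4 + -2·20 = -32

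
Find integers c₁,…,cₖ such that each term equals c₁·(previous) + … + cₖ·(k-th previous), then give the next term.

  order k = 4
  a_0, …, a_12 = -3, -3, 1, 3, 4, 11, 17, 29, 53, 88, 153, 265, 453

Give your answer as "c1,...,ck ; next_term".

  a_4 = 1·3 + 1·1 + 1·-3 + -1·-3 = 4
  a_5 = 1·4 + 1·3 + 1·1 + -1·-3 = 11
  a_6 = 1·11 + 1·4 + 1·3 + -1·1 = 17
  a_7 = 1·17 + 1·11 + 1·4 + -1·3 = 29
  a_8 = 1·29 + 1·17 + 1·11 + -1·4 = 53
  a_9 = 1·53 + 1·29 + 1·17 + -1·11 = 88
  a_10 = 1·88 + 1·53 + 1·29 + -1·17 = 153
  a_11 = 1·153 + 1·88 + 1·53 + -1·29 = 265
  a_12 = 1·265 + 1·153 + 1·88 + -1·53 = 453
  a_13 = 1·453 + 1·265 + 1·153 + -1·88 = 783

1,1,1,-1 ; 783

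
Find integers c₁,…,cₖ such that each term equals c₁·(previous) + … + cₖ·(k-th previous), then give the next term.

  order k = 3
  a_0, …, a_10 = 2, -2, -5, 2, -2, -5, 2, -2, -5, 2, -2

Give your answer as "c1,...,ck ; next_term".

0,0,1 ; -5

  a_3 = 0·-5 + 0·-2 + 1·2 = 2
  a_4 = 0·2 + 0·-5 + 1·-2 = -2
  a_5 = 0·-2 + 0·2 + 1·-5 = -5
  a_6 = 0·-5 + 0·-2 + 1·2 = 2
  a_7 = 0·2 + 0·-5 + 1·-2 = -2
  a_8 = 0·-2 + 0·2 + 1·-5 = -5
  a_9 = 0·-5 + 0·-2 + 1·2 = 2
  a_10 = 0·2 + 0·-5 + 1·-2 = -2
  a_11 = 0·-2 + 0·2 + 1·-5 = -5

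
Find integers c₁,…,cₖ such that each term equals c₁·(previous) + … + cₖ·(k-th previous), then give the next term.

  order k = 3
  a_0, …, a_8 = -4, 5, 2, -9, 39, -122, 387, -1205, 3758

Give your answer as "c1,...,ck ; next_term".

-3,1,2 ; -11705

  a_3 = -3·2 + 1·5 + 2·-4 = -9
  a_4 = -3·-9 + 1·2 + 2·5 = 39
  a_5 = -3·39 + 1·-9 + 2·2 = -122
  a_6 = -3·-122 + 1·39 + 2·-9 = 387
  a_7 = -3·387 + 1·-122 + 2·39 = -1205
  a_8 = -3·-1205 + 1·387 + 2·-122 = 3758
  a_9 = -3·3758 + 1·-1205 + 2·387 = -11705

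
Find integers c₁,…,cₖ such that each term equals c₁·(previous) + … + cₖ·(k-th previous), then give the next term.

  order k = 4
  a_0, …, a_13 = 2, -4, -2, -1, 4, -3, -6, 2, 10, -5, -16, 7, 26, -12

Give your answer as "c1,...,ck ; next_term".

  a_4 = 0·-1 + -1·-2 + 0·-4 + 1·2 = 4
  a_5 = 0·4 + -1·-1 + 0·-2 + 1·-4 = -3
  a_6 = 0·-3 + -1·4 + 0·-1 + 1·-2 = -6
  a_7 = 0·-6 + -1·-3 + 0·4 + 1·-1 = 2
  a_8 = 0·2 + -1·-6 + 0·-3 + 1·4 = 10
  a_9 = 0·10 + -1·2 + 0·-6 + 1·-3 = -5
  a_10 = 0·-5 + -1·10 + 0·2 + 1·-6 = -16
  a_11 = 0·-16 + -1·-5 + 0·10 + 1·2 = 7
  a_12 = 0·7 + -1·-16 + 0·-5 + 1·10 = 26
  a_13 = 0·26 + -1·7 + 0·-16 + 1·-5 = -12
  a_14 = 0·-12 + -1·26 + 0·7 + 1·-16 = -42

0,-1,0,1 ; -42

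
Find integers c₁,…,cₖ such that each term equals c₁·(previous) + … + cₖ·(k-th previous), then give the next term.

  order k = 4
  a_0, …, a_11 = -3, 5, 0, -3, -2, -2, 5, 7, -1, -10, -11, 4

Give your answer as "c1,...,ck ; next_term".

0,-1,-1,-1 ; 22

  a_4 = 0·-3 + -1·0 + -1·5 + -1·-3 = -2
  a_5 = 0·-2 + -1·-3 + -1·0 + -1·5 = -2
  a_6 = 0·-2 + -1·-2 + -1·-3 + -1·0 = 5
  a_7 = 0·5 + -1·-2 + -1·-2 + -1·-3 = 7
  a_8 = 0·7 + -1·5 + -1·-2 + -1·-2 = -1
  a_9 = 0·-1 + -1·7 + -1·5 + -1·-2 = -10
  a_10 = 0·-10 + -1·-1 + -1·7 + -1·5 = -11
  a_11 = 0·-11 + -1·-10 + -1·-1 + -1·7 = 4
  a_12 = 0·4 + -1·-11 + -1·-10 + -1·-1 = 22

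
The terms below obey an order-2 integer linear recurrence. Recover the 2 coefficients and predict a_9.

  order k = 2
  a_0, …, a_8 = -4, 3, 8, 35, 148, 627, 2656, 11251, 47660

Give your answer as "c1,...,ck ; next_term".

4,1 ; 201891

  a_2 = 4·3 + 1·-4 = 8
  a_3 = 4·8 + 1·3 = 35
  a_4 = 4·35 + 1·8 = 148
  a_5 = 4·148 + 1·35 = 627
  a_6 = 4·627 + 1·148 = 2656
  a_7 = 4·2656 + 1·627 = 11251
  a_8 = 4·11251 + 1·2656 = 47660
  a_9 = 4·47660 + 1·11251 = 201891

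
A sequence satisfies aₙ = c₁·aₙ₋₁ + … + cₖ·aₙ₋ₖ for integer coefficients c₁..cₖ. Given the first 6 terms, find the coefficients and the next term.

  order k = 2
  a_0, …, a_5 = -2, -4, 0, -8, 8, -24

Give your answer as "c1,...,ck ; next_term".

-1,2 ; 40

  a_2 = -1·-4 + 2·-2 = 0
  a_3 = -1·0 + 2·-4 = -8
  a_4 = -1·-8 + 2·0 = 8
  a_5 = -1·8 + 2·-8 = -24
  a_6 = -1·-24 + 2·8 = 40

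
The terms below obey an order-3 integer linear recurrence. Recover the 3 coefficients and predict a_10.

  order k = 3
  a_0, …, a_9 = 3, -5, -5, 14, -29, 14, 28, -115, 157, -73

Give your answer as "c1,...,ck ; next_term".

-1,0,3 ; -272

  a_3 = -1·-5 + 0·-5 + 3·3 = 14
  a_4 = -1·14 + 0·-5 + 3·-5 = -29
  a_5 = -1·-29 + 0·14 + 3·-5 = 14
  a_6 = -1·14 + 0·-29 + 3·14 = 28
  a_7 = -1·28 + 0·14 + 3·-29 = -115
  a_8 = -1·-115 + 0·28 + 3·14 = 157
  a_9 = -1·157 + 0·-115 + 3·28 = -73
  a_10 = -1·-73 + 0·157 + 3·-115 = -272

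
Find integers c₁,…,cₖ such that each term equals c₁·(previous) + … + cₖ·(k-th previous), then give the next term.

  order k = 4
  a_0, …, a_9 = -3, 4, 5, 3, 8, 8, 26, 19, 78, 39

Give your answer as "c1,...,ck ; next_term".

  a_4 = 0·3 + 3·5 + -1·4 + 1·-3 = 8
  a_5 = 0·8 + 3·3 + -1·5 + 1·4 = 8
  a_6 = 0·8 + 3·8 + -1·3 + 1·5 = 26
  a_7 = 0·26 + 3·8 + -1·8 + 1·3 = 19
  a_8 = 0·19 + 3·26 + -1·8 + 1·8 = 78
  a_9 = 0·78 + 3·19 + -1·26 + 1·8 = 39
  a_10 = 0·39 + 3·78 + -1·19 + 1·26 = 241

0,3,-1,1 ; 241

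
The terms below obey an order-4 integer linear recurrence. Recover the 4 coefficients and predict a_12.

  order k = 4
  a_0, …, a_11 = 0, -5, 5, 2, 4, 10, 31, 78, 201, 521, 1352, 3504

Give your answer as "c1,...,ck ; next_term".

2,1,1,1 ; 9082

  a_4 = 2·2 + 1·5 + 1·-5 + 1·0 = 4
  a_5 = 2·4 + 1·2 + 1·5 + 1·-5 = 10
  a_6 = 2·10 + 1·4 + 1·2 + 1·5 = 31
  a_7 = 2·31 + 1·10 + 1·4 + 1·2 = 78
  a_8 = 2·78 + 1·31 + 1·10 + 1·4 = 201
  a_9 = 2·201 + 1·78 + 1·31 + 1·10 = 521
  a_10 = 2·521 + 1·201 + 1·78 + 1·31 = 1352
  a_11 = 2·1352 + 1·521 + 1·201 + 1·78 = 3504
  a_12 = 2·3504 + 1·1352 + 1·521 + 1·201 = 9082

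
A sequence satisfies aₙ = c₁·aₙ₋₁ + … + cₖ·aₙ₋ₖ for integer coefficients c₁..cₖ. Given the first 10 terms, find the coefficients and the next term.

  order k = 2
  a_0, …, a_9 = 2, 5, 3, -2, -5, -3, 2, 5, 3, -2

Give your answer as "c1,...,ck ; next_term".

  a_2 = 1·5 + -1·2 = 3
  a_3 = 1·3 + -1·5 = -2
  a_4 = 1·-2 + -1·3 = -5
  a_5 = 1·-5 + -1·-2 = -3
  a_6 = 1·-3 + -1·-5 = 2
  a_7 = 1·2 + -1·-3 = 5
  a_8 = 1·5 + -1·2 = 3
  a_9 = 1·3 + -1·5 = -2
  a_10 = 1·-2 + -1·3 = -5

1,-1 ; -5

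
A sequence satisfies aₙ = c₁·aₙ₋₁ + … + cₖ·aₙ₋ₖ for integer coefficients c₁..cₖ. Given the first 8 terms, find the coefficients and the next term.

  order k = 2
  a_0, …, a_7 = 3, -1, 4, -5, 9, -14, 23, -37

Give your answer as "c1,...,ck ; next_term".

-1,1 ; 60

  a_2 = -1·-1 + 1·3 = 4
  a_3 = -1·4 + 1·-1 = -5
  a_4 = -1·-5 + 1·4 = 9
  a_5 = -1·9 + 1·-5 = -14
  a_6 = -1·-14 + 1·9 = 23
  a_7 = -1·23 + 1·-14 = -37
  a_8 = -1·-37 + 1·23 = 60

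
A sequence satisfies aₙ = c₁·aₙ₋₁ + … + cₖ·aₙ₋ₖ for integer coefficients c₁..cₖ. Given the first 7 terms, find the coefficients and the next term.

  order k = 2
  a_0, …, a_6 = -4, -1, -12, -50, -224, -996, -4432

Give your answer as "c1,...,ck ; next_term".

  a_2 = 4·-1 + 2·-4 = -12
  a_3 = 4·-12 + 2·-1 = -50
  a_4 = 4·-50 + 2·-12 = -224
  a_5 = 4·-224 + 2·-50 = -996
  a_6 = 4·-996 + 2·-224 = -4432
  a_7 = 4·-4432 + 2·-996 = -19720

4,2 ; -19720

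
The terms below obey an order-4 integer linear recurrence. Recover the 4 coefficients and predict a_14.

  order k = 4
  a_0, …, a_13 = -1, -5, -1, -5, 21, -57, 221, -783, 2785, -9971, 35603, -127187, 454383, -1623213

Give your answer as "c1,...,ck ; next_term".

-3,2,-1,-3 ; 5798783

  a_4 = -3·-5 + 2·-1 + -1·-5 + -3·-1 = 21
  a_5 = -3·21 + 2·-5 + -1·-1 + -3·-5 = -57
  a_6 = -3·-57 + 2·21 + -1·-5 + -3·-1 = 221
  a_7 = -3·221 + 2·-57 + -1·21 + -3·-5 = -783
  a_8 = -3·-783 + 2·221 + -1·-57 + -3·21 = 2785
  a_9 = -3·2785 + 2·-783 + -1·221 + -3·-57 = -9971
  a_10 = -3·-9971 + 2·2785 + -1·-783 + -3·221 = 35603
  a_11 = -3·35603 + 2·-9971 + -1·2785 + -3·-783 = -127187
  a_12 = -3·-127187 + 2·35603 + -1·-9971 + -3·2785 = 454383
  a_13 = -3·454383 + 2·-127187 + -1·35603 + -3·-9971 = -1623213
  a_14 = -3·-1623213 + 2·454383 + -1·-127187 + -3·35603 = 5798783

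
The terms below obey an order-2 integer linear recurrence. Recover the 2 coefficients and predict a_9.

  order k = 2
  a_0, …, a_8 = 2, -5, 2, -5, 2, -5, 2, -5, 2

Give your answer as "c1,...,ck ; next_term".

  a_2 = 0·-5 + 1·2 = 2
  a_3 = 0·2 + 1·-5 = -5
  a_4 = 0·-5 + 1·2 = 2
  a_5 = 0·2 + 1·-5 = -5
  a_6 = 0·-5 + 1·2 = 2
  a_7 = 0·2 + 1·-5 = -5
  a_8 = 0·-5 + 1·2 = 2
  a_9 = 0·2 + 1·-5 = -5

0,1 ; -5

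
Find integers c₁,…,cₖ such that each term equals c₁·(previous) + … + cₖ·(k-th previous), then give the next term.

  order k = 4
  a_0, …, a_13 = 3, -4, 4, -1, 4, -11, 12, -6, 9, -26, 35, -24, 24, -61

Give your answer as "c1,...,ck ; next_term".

-1,-1,-1,1 ; 96

  a_4 = -1·-1 + -1·4 + -1·-4 + 1·3 = 4
  a_5 = -1·4 + -1·-1 + -1·4 + 1·-4 = -11
  a_6 = -1·-11 + -1·4 + -1·-1 + 1·4 = 12
  a_7 = -1·12 + -1·-11 + -1·4 + 1·-1 = -6
  a_8 = -1·-6 + -1·12 + -1·-11 + 1·4 = 9
  a_9 = -1·9 + -1·-6 + -1·12 + 1·-11 = -26
  a_10 = -1·-26 + -1·9 + -1·-6 + 1·12 = 35
  a_11 = -1·35 + -1·-26 + -1·9 + 1·-6 = -24
  a_12 = -1·-24 + -1·35 + -1·-26 + 1·9 = 24
  a_13 = -1·24 + -1·-24 + -1·35 + 1·-26 = -61
  a_14 = -1·-61 + -1·24 + -1·-24 + 1·35 = 96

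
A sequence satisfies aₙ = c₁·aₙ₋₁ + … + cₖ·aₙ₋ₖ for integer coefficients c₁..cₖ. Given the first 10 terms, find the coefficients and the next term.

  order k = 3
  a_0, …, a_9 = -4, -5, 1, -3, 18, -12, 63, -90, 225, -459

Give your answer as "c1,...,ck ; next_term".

0,3,-3 ; 945

  a_3 = 0·1 + 3·-5 + -3·-4 = -3
  a_4 = 0·-3 + 3·1 + -3·-5 = 18
  a_5 = 0·18 + 3·-3 + -3·1 = -12
  a_6 = 0·-12 + 3·18 + -3·-3 = 63
  a_7 = 0·63 + 3·-12 + -3·18 = -90
  a_8 = 0·-90 + 3·63 + -3·-12 = 225
  a_9 = 0·225 + 3·-90 + -3·63 = -459
  a_10 = 0·-459 + 3·225 + -3·-90 = 945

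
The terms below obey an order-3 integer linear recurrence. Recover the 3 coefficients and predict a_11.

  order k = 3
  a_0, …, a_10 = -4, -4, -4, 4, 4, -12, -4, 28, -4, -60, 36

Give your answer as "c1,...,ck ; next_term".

0,-2,1 ; 116

  a_3 = 0·-4 + -2·-4 + 1·-4 = 4
  a_4 = 0·4 + -2·-4 + 1·-4 = 4
  a_5 = 0·4 + -2·4 + 1·-4 = -12
  a_6 = 0·-12 + -2·4 + 1·4 = -4
  a_7 = 0·-4 + -2·-12 + 1·4 = 28
  a_8 = 0·28 + -2·-4 + 1·-12 = -4
  a_9 = 0·-4 + -2·28 + 1·-4 = -60
  a_10 = 0·-60 + -2·-4 + 1·28 = 36
  a_11 = 0·36 + -2·-60 + 1·-4 = 116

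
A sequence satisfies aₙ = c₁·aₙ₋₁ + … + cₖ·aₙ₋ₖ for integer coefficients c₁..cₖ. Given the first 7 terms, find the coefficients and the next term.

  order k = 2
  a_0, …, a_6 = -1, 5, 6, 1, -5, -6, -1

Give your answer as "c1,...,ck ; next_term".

1,-1 ; 5

  a_2 = 1·5 + -1·-1 = 6
  a_3 = 1·6 + -1·5 = 1
  a_4 = 1·1 + -1·6 = -5
  a_5 = 1·-5 + -1·1 = -6
  a_6 = 1·-6 + -1·-5 = -1
  a_7 = 1·-1 + -1·-6 = 5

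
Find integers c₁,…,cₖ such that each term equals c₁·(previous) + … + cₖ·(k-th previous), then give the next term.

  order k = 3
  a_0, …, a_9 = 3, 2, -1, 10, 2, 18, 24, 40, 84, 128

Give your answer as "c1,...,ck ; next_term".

  a_3 = 0·-1 + 2·2 + 2·3 = 10
  a_4 = 0·10 + 2·-1 + 2·2 = 2
  a_5 = 0·2 + 2·10 + 2·-1 = 18
  a_6 = 0·18 + 2·2 + 2·10 = 24
  a_7 = 0·24 + 2·18 + 2·2 = 40
  a_8 = 0·40 + 2·24 + 2·18 = 84
  a_9 = 0·84 + 2·40 + 2·24 = 128
  a_10 = 0·128 + 2·84 + 2·40 = 248

0,2,2 ; 248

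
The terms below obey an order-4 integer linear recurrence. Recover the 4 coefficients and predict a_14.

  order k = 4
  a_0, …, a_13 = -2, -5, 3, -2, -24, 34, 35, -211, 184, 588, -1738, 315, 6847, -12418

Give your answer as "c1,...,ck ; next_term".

-1,-3,3,1 ; -8916

  a_4 = -1·-2 + -3·3 + 3·-5 + 1·-2 = -24
  a_5 = -1·-24 + -3·-2 + 3·3 + 1·-5 = 34
  a_6 = -1·34 + -3·-24 + 3·-2 + 1·3 = 35
  a_7 = -1·35 + -3·34 + 3·-24 + 1·-2 = -211
  a_8 = -1·-211 + -3·35 + 3·34 + 1·-24 = 184
  a_9 = -1·184 + -3·-211 + 3·35 + 1·34 = 588
  a_10 = -1·588 + -3·184 + 3·-211 + 1·35 = -1738
  a_11 = -1·-1738 + -3·588 + 3·184 + 1·-211 = 315
  a_12 = -1·315 + -3·-1738 + 3·588 + 1·184 = 6847
  a_13 = -1·6847 + -3·315 + 3·-1738 + 1·588 = -12418
  a_14 = -1·-12418 + -3·6847 + 3·315 + 1·-1738 = -8916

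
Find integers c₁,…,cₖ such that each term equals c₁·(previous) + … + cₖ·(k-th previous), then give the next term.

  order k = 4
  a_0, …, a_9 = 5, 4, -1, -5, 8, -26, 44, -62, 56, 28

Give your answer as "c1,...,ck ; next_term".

  a_4 = -2·-5 + 0·-1 + 2·4 + -2·5 = 8
  a_5 = -2·8 + 0·-5 + 2·-1 + -2·4 = -26
  a_6 = -2·-26 + 0·8 + 2·-5 + -2·-1 = 44
  a_7 = -2·44 + 0·-26 + 2·8 + -2·-5 = -62
  a_8 = -2·-62 + 0·44 + 2·-26 + -2·8 = 56
  a_9 = -2·56 + 0·-62 + 2·44 + -2·-26 = 28
  a_10 = -2·28 + 0·56 + 2·-62 + -2·44 = -268

-2,0,2,-2 ; -268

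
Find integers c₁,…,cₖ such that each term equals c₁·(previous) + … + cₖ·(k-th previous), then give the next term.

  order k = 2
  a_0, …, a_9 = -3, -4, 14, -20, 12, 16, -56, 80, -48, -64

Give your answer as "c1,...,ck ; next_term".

-2,-2 ; 224

  a_2 = -2·-4 + -2·-3 = 14
  a_3 = -2·14 + -2·-4 = -20
  a_4 = -2·-20 + -2·14 = 12
  a_5 = -2·12 + -2·-20 = 16
  a_6 = -2·16 + -2·12 = -56
  a_7 = -2·-56 + -2·16 = 80
  a_8 = -2·80 + -2·-56 = -48
  a_9 = -2·-48 + -2·80 = -64
  a_10 = -2·-64 + -2·-48 = 224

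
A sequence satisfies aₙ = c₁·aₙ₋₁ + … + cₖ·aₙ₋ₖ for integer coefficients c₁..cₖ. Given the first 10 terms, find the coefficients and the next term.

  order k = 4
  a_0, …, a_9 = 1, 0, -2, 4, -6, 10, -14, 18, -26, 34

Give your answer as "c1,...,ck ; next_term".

-1,0,-2,-2 ; -42

  a_4 = -1·4 + 0·-2 + -2·0 + -2·1 = -6
  a_5 = -1·-6 + 0·4 + -2·-2 + -2·0 = 10
  a_6 = -1·10 + 0·-6 + -2·4 + -2·-2 = -14
  a_7 = -1·-14 + 0·10 + -2·-6 + -2·4 = 18
  a_8 = -1·18 + 0·-14 + -2·10 + -2·-6 = -26
  a_9 = -1·-26 + 0·18 + -2·-14 + -2·10 = 34
  a_10 = -1·34 + 0·-26 + -2·18 + -2·-14 = -42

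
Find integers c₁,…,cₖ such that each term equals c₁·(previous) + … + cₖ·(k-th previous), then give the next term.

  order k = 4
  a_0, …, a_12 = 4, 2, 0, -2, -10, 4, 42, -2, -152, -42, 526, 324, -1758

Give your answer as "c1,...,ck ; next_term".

  a_4 = 0·-2 + -4·0 + -1·2 + -2·4 = -10
  a_5 = 0·-10 + -4·-2 + -1·0 + -2·2 = 4
  a_6 = 0·4 + -4·-10 + -1·-2 + -2·0 = 42
  a_7 = 0·42 + -4·4 + -1·-10 + -2·-2 = -2
  a_8 = 0·-2 + -4·42 + -1·4 + -2·-10 = -152
  a_9 = 0·-152 + -4·-2 + -1·42 + -2·4 = -42
  a_10 = 0·-42 + -4·-152 + -1·-2 + -2·42 = 526
  a_11 = 0·526 + -4·-42 + -1·-152 + -2·-2 = 324
  a_12 = 0·324 + -4·526 + -1·-42 + -2·-152 = -1758
  a_13 = 0·-1758 + -4·324 + -1·526 + -2·-42 = -1738

0,-4,-1,-2 ; -1738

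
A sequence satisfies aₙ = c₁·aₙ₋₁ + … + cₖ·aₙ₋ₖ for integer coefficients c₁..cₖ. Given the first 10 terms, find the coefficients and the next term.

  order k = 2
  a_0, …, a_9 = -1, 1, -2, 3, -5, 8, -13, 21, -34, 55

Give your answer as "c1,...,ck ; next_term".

  a_2 = -1·1 + 1·-1 = -2
  a_3 = -1·-2 + 1·1 = 3
  a_4 = -1·3 + 1·-2 = -5
  a_5 = -1·-5 + 1·3 = 8
  a_6 = -1·8 + 1·-5 = -13
  a_7 = -1·-13 + 1·8 = 21
  a_8 = -1·21 + 1·-13 = -34
  a_9 = -1·-34 + 1·21 = 55
  a_10 = -1·55 + 1·-34 = -89

-1,1 ; -89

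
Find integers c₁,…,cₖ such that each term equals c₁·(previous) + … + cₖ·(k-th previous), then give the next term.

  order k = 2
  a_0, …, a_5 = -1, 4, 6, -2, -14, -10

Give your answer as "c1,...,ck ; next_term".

1,-2 ; 18

  a_2 = 1·4 + -2·-1 = 6
  a_3 = 1·6 + -2·4 = -2
  a_4 = 1·-2 + -2·6 = -14
  a_5 = 1·-14 + -2·-2 = -10
  a_6 = 1·-10 + -2·-14 = 18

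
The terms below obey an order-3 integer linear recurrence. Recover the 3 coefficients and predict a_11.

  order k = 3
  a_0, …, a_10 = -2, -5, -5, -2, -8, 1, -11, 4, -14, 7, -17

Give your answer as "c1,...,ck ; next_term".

  a_3 = -1·-5 + 1·-5 + 1·-2 = -2
  a_4 = -1·-2 + 1·-5 + 1·-5 = -8
  a_5 = -1·-8 + 1·-2 + 1·-5 = 1
  a_6 = -1·1 + 1·-8 + 1·-2 = -11
  a_7 = -1·-11 + 1·1 + 1·-8 = 4
  a_8 = -1·4 + 1·-11 + 1·1 = -14
  a_9 = -1·-14 + 1·4 + 1·-11 = 7
  a_10 = -1·7 + 1·-14 + 1·4 = -17
  a_11 = -1·-17 + 1·7 + 1·-14 = 10

-1,1,1 ; 10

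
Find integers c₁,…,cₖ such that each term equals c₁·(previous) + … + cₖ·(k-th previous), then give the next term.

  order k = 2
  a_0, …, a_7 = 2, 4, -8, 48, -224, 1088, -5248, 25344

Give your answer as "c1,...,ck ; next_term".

  a_2 = -4·4 + 4·2 = -8
  a_3 = -4·-8 + 4·4 = 48
  a_4 = -4·48 + 4·-8 = -224
  a_5 = -4·-224 + 4·48 = 1088
  a_6 = -4·1088 + 4·-224 = -5248
  a_7 = -4·-5248 + 4·1088 = 25344
  a_8 = -4·25344 + 4·-5248 = -122368

-4,4 ; -122368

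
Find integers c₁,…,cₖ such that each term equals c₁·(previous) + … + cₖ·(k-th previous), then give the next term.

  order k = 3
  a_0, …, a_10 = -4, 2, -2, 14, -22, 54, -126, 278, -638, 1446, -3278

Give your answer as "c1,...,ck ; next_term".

-1,2,-2 ; 7446

  a_3 = -1·-2 + 2·2 + -2·-4 = 14
  a_4 = -1·14 + 2·-2 + -2·2 = -22
  a_5 = -1·-22 + 2·14 + -2·-2 = 54
  a_6 = -1·54 + 2·-22 + -2·14 = -126
  a_7 = -1·-126 + 2·54 + -2·-22 = 278
  a_8 = -1·278 + 2·-126 + -2·54 = -638
  a_9 = -1·-638 + 2·278 + -2·-126 = 1446
  a_10 = -1·1446 + 2·-638 + -2·278 = -3278
  a_11 = -1·-3278 + 2·1446 + -2·-638 = 7446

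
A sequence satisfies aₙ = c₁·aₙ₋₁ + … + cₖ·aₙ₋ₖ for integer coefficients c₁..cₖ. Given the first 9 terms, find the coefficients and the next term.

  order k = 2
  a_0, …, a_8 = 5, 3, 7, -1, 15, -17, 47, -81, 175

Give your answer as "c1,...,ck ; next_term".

-1,2 ; -337

  a_2 = -1·3 + 2·5 = 7
  a_3 = -1·7 + 2·3 = -1
  a_4 = -1·-1 + 2·7 = 15
  a_5 = -1·15 + 2·-1 = -17
  a_6 = -1·-17 + 2·15 = 47
  a_7 = -1·47 + 2·-17 = -81
  a_8 = -1·-81 + 2·47 = 175
  a_9 = -1·175 + 2·-81 = -337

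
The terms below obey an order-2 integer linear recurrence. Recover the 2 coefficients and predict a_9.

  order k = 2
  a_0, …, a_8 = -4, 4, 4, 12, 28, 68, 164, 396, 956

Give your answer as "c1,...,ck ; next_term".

  a_2 = 2·4 + 1·-4 = 4
  a_3 = 2·4 + 1·4 = 12
  a_4 = 2·12 + 1·4 = 28
  a_5 = 2·28 + 1·12 = 68
  a_6 = 2·68 + 1·28 = 164
  a_7 = 2·164 + 1·68 = 396
  a_8 = 2·396 + 1·164 = 956
  a_9 = 2·956 + 1·396 = 2308

2,1 ; 2308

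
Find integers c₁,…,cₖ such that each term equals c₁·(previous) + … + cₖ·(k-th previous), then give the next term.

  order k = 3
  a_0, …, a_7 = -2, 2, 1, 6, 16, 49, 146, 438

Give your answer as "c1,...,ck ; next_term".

4,-2,-3 ; 1313

  a_3 = 4·1 + -2·2 + -3·-2 = 6
  a_4 = 4·6 + -2·1 + -3·2 = 16
  a_5 = 4·16 + -2·6 + -3·1 = 49
  a_6 = 4·49 + -2·16 + -3·6 = 146
  a_7 = 4·146 + -2·49 + -3·16 = 438
  a_8 = 4·438 + -2·146 + -3·49 = 1313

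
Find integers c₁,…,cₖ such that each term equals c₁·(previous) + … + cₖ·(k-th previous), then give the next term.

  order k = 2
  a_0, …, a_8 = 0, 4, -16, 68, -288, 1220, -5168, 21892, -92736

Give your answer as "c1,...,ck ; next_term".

-4,1 ; 392836

  a_2 = -4·4 + 1·0 = -16
  a_3 = -4·-16 + 1·4 = 68
  a_4 = -4·68 + 1·-16 = -288
  a_5 = -4·-288 + 1·68 = 1220
  a_6 = -4·1220 + 1·-288 = -5168
  a_7 = -4·-5168 + 1·1220 = 21892
  a_8 = -4·21892 + 1·-5168 = -92736
  a_9 = -4·-92736 + 1·21892 = 392836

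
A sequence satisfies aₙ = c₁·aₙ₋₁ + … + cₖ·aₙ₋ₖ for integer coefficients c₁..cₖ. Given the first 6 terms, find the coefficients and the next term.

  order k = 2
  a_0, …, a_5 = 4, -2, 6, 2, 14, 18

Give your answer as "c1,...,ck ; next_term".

1,2 ; 46

  a_2 = 1·-2 + 2·4 = 6
  a_3 = 1·6 + 2·-2 = 2
  a_4 = 1·2 + 2·6 = 14
  a_5 = 1·14 + 2·2 = 18
  a_6 = 1·18 + 2·14 = 46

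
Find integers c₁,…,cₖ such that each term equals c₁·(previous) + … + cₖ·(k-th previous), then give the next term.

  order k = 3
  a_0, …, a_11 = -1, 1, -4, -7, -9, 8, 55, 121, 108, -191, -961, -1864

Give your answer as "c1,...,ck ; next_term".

  a_3 = 2·-4 + -2·1 + -3·-1 = -7
  a_4 = 2·-7 + -2·-4 + -3·1 = -9
  a_5 = 2·-9 + -2·-7 + -3·-4 = 8
  a_6 = 2·8 + -2·-9 + -3·-7 = 55
  a_7 = 2·55 + -2·8 + -3·-9 = 121
  a_8 = 2·121 + -2·55 + -3·8 = 108
  a_9 = 2·108 + -2·121 + -3·55 = -191
  a_10 = 2·-191 + -2·108 + -3·121 = -961
  a_11 = 2·-961 + -2·-191 + -3·108 = -1864
  a_12 = 2·-1864 + -2·-961 + -3·-191 = -1233

2,-2,-3 ; -1233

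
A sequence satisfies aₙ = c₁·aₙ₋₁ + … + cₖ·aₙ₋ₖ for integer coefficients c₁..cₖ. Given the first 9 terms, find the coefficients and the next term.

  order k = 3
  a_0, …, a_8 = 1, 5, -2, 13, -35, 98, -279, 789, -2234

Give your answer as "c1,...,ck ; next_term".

-2,2,-1 ; 6325

  a_3 = -2·-2 + 2·5 + -1·1 = 13
  a_4 = -2·13 + 2·-2 + -1·5 = -35
  a_5 = -2·-35 + 2·13 + -1·-2 = 98
  a_6 = -2·98 + 2·-35 + -1·13 = -279
  a_7 = -2·-279 + 2·98 + -1·-35 = 789
  a_8 = -2·789 + 2·-279 + -1·98 = -2234
  a_9 = -2·-2234 + 2·789 + -1·-279 = 6325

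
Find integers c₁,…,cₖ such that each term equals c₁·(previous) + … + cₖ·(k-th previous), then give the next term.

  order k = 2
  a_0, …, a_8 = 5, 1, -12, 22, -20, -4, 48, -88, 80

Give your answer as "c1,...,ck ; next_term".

  a_2 = -2·1 + -2·5 = -12
  a_3 = -2·-12 + -2·1 = 22
  a_4 = -2·22 + -2·-12 = -20
  a_5 = -2·-20 + -2·22 = -4
  a_6 = -2·-4 + -2·-20 = 48
  a_7 = -2·48 + -2·-4 = -88
  a_8 = -2·-88 + -2·48 = 80
  a_9 = -2·80 + -2·-88 = 16

-2,-2 ; 16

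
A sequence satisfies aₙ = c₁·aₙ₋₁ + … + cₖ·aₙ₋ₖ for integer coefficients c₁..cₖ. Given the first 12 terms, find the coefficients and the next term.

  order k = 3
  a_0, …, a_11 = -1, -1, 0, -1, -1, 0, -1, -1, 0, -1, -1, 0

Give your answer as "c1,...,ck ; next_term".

0,0,1 ; -1

  a_3 = 0·0 + 0·-1 + 1·-1 = -1
  a_4 = 0·-1 + 0·0 + 1·-1 = -1
  a_5 = 0·-1 + 0·-1 + 1·0 = 0
  a_6 = 0·0 + 0·-1 + 1·-1 = -1
  a_7 = 0·-1 + 0·0 + 1·-1 = -1
  a_8 = 0·-1 + 0·-1 + 1·0 = 0
  a_9 = 0·0 + 0·-1 + 1·-1 = -1
  a_10 = 0·-1 + 0·0 + 1·-1 = -1
  a_11 = 0·-1 + 0·-1 + 1·0 = 0
  a_12 = 0·0 + 0·-1 + 1·-1 = -1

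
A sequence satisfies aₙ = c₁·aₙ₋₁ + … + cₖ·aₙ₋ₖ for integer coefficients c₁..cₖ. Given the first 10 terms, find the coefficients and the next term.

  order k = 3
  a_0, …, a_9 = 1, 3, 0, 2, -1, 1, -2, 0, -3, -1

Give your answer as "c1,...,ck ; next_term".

  a_3 = 1·0 + 1·3 + -1·1 = 2
  a_4 = 1·2 + 1·0 + -1·3 = -1
  a_5 = 1·-1 + 1·2 + -1·0 = 1
  a_6 = 1·1 + 1·-1 + -1·2 = -2
  a_7 = 1·-2 + 1·1 + -1·-1 = 0
  a_8 = 1·0 + 1·-2 + -1·1 = -3
  a_9 = 1·-3 + 1·0 + -1·-2 = -1
  a_10 = 1·-1 + 1·-3 + -1·0 = -4

1,1,-1 ; -4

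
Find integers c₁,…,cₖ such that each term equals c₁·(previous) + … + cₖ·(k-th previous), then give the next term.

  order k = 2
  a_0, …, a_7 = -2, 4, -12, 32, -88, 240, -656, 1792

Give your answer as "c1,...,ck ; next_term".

  a_2 = -2·4 + 2·-2 = -12
  a_3 = -2·-12 + 2·4 = 32
  a_4 = -2·32 + 2·-12 = -88
  a_5 = -2·-88 + 2·32 = 240
  a_6 = -2·240 + 2·-88 = -656
  a_7 = -2·-656 + 2·240 = 1792
  a_8 = -2·1792 + 2·-656 = -4896

-2,2 ; -4896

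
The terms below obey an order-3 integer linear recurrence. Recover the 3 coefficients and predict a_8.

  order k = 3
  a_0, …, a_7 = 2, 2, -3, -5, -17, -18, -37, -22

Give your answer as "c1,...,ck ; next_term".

1,2,-3 ; -42

  a_3 = 1·-3 + 2·2 + -3·2 = -5
  a_4 = 1·-5 + 2·-3 + -3·2 = -17
  a_5 = 1·-17 + 2·-5 + -3·-3 = -18
  a_6 = 1·-18 + 2·-17 + -3·-5 = -37
  a_7 = 1·-37 + 2·-18 + -3·-17 = -22
  a_8 = 1·-22 + 2·-37 + -3·-18 = -42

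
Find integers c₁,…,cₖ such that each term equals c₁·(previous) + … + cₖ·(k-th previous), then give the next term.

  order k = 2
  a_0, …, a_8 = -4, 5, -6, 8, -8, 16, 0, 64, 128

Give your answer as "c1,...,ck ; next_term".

2,4 ; 512

  a_2 = 2·5 + 4·-4 = -6
  a_3 = 2·-6 + 4·5 = 8
  a_4 = 2·8 + 4·-6 = -8
  a_5 = 2·-8 + 4·8 = 16
  a_6 = 2·16 + 4·-8 = 0
  a_7 = 2·0 + 4·16 = 64
  a_8 = 2·64 + 4·0 = 128
  a_9 = 2·128 + 4·64 = 512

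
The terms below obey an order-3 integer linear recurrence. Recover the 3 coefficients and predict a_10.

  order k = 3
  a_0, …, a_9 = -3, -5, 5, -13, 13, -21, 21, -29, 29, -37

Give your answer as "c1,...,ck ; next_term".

  a_3 = -1·5 + 1·-5 + 1·-3 = -13
  a_4 = -1·-13 + 1·5 + 1·-5 = 13
  a_5 = -1·13 + 1·-13 + 1·5 = -21
  a_6 = -1·-21 + 1·13 + 1·-13 = 21
  a_7 = -1·21 + 1·-21 + 1·13 = -29
  a_8 = -1·-29 + 1·21 + 1·-21 = 29
  a_9 = -1·29 + 1·-29 + 1·21 = -37
  a_10 = -1·-37 + 1·29 + 1·-29 = 37

-1,1,1 ; 37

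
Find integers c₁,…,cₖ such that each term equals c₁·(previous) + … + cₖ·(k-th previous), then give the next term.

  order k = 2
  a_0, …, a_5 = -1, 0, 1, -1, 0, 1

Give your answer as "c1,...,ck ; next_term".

  a_2 = -1·0 + -1·-1 = 1
  a_3 = -1·1 + -1·0 = -1
  a_4 = -1·-1 + -1·1 = 0
  a_5 = -1·0 + -1·-1 = 1
  a_6 = -1·1 + -1·0 = -1

-1,-1 ; -1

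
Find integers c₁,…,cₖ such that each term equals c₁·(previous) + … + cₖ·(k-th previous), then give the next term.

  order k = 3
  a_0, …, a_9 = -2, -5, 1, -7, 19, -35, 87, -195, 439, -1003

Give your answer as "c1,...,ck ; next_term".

-1,2,-2 ; 2271

  a_3 = -1·1 + 2·-5 + -2·-2 = -7
  a_4 = -1·-7 + 2·1 + -2·-5 = 19
  a_5 = -1·19 + 2·-7 + -2·1 = -35
  a_6 = -1·-35 + 2·19 + -2·-7 = 87
  a_7 = -1·87 + 2·-35 + -2·19 = -195
  a_8 = -1·-195 + 2·87 + -2·-35 = 439
  a_9 = -1·439 + 2·-195 + -2·87 = -1003
  a_10 = -1·-1003 + 2·439 + -2·-195 = 2271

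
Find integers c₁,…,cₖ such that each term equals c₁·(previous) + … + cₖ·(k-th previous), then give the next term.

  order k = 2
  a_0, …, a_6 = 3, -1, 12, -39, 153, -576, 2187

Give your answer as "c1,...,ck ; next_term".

-3,3 ; -8289

  a_2 = -3·-1 + 3·3 = 12
  a_3 = -3·12 + 3·-1 = -39
  a_4 = -3·-39 + 3·12 = 153
  a_5 = -3·153 + 3·-39 = -576
  a_6 = -3·-576 + 3·153 = 2187
  a_7 = -3·2187 + 3·-576 = -8289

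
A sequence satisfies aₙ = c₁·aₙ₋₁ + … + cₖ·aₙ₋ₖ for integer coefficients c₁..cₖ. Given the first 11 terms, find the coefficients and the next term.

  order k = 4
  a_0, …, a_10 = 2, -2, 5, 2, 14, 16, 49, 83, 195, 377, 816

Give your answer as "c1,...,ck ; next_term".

1,2,0,1 ; 1653

  a_4 = 1·2 + 2·5 + 0·-2 + 1·2 = 14
  a_5 = 1·14 + 2·2 + 0·5 + 1·-2 = 16
  a_6 = 1·16 + 2·14 + 0·2 + 1·5 = 49
  a_7 = 1·49 + 2·16 + 0·14 + 1·2 = 83
  a_8 = 1·83 + 2·49 + 0·16 + 1·14 = 195
  a_9 = 1·195 + 2·83 + 0·49 + 1·16 = 377
  a_10 = 1·377 + 2·195 + 0·83 + 1·49 = 816
  a_11 = 1·816 + 2·377 + 0·195 + 1·83 = 1653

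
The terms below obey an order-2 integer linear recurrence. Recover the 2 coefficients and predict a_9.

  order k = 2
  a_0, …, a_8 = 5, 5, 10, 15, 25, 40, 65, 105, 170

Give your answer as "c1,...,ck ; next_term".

1,1 ; 275

  a_2 = 1·5 + 1·5 = 10
  a_3 = 1·10 + 1·5 = 15
  a_4 = 1·15 + 1·10 = 25
  a_5 = 1·25 + 1·15 = 40
  a_6 = 1·40 + 1·25 = 65
  a_7 = 1·65 + 1·40 = 105
  a_8 = 1·105 + 1·65 = 170
  a_9 = 1·170 + 1·105 = 275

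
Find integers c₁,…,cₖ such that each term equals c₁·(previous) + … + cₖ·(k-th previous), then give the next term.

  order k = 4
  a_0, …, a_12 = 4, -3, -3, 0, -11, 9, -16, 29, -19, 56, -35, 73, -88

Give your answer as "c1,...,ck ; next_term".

  a_4 = 0·0 + 2·-3 + -1·-3 + -2·4 = -11
  a_5 = 0·-11 + 2·0 + -1·-3 + -2·-3 = 9
  a_6 = 0·9 + 2·-11 + -1·0 + -2·-3 = -16
  a_7 = 0·-16 + 2·9 + -1·-11 + -2·0 = 29
  a_8 = 0·29 + 2·-16 + -1·9 + -2·-11 = -19
  a_9 = 0·-19 + 2·29 + -1·-16 + -2·9 = 56
  a_10 = 0·56 + 2·-19 + -1·29 + -2·-16 = -35
  a_11 = 0·-35 + 2·56 + -1·-19 + -2·29 = 73
  a_12 = 0·73 + 2·-35 + -1·56 + -2·-19 = -88
  a_13 = 0·-88 + 2·73 + -1·-35 + -2·56 = 69

0,2,-1,-2 ; 69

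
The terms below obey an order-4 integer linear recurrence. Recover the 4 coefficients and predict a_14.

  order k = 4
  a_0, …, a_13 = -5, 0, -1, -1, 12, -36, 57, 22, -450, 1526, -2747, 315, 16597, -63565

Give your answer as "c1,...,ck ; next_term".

-3,-4,4,-1 ; 128314

  a_4 = -3·-1 + -4·-1 + 4·0 + -1·-5 = 12
  a_5 = -3·12 + -4·-1 + 4·-1 + -1·0 = -36
  a_6 = -3·-36 + -4·12 + 4·-1 + -1·-1 = 57
  a_7 = -3·57 + -4·-36 + 4·12 + -1·-1 = 22
  a_8 = -3·22 + -4·57 + 4·-36 + -1·12 = -450
  a_9 = -3·-450 + -4·22 + 4·57 + -1·-36 = 1526
  a_10 = -3·1526 + -4·-450 + 4·22 + -1·57 = -2747
  a_11 = -3·-2747 + -4·1526 + 4·-450 + -1·22 = 315
  a_12 = -3·315 + -4·-2747 + 4·1526 + -1·-450 = 16597
  a_13 = -3·16597 + -4·315 + 4·-2747 + -1·1526 = -63565
  a_14 = -3·-63565 + -4·16597 + 4·315 + -1·-2747 = 128314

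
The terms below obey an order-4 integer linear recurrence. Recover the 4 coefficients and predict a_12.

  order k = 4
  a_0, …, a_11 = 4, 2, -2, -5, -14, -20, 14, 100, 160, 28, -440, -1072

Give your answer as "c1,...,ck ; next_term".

  a_4 = 2·-5 + -4·-2 + 2·2 + -4·4 = -14
  a_5 = 2·-14 + -4·-5 + 2·-2 + -4·2 = -20
  a_6 = 2·-20 + -4·-14 + 2·-5 + -4·-2 = 14
  a_7 = 2·14 + -4·-20 + 2·-14 + -4·-5 = 100
  a_8 = 2·100 + -4·14 + 2·-20 + -4·-14 = 160
  a_9 = 2·160 + -4·100 + 2·14 + -4·-20 = 28
  a_10 = 2·28 + -4·160 + 2·100 + -4·14 = -440
  a_11 = 2·-440 + -4·28 + 2·160 + -4·100 = -1072
  a_12 = 2·-1072 + -4·-440 + 2·28 + -4·160 = -968

2,-4,2,-4 ; -968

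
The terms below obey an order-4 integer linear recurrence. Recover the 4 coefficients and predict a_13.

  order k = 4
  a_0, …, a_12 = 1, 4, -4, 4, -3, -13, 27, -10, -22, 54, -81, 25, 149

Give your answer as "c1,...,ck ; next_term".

-1,-2,-1,-3 ; -280

  a_4 = -1·4 + -2·-4 + -1·4 + -3·1 = -3
  a_5 = -1·-3 + -2·4 + -1·-4 + -3·4 = -13
  a_6 = -1·-13 + -2·-3 + -1·4 + -3·-4 = 27
  a_7 = -1·27 + -2·-13 + -1·-3 + -3·4 = -10
  a_8 = -1·-10 + -2·27 + -1·-13 + -3·-3 = -22
  a_9 = -1·-22 + -2·-10 + -1·27 + -3·-13 = 54
  a_10 = -1·54 + -2·-22 + -1·-10 + -3·27 = -81
  a_11 = -1·-81 + -2·54 + -1·-22 + -3·-10 = 25
  a_12 = -1·25 + -2·-81 + -1·54 + -3·-22 = 149
  a_13 = -1·149 + -2·25 + -1·-81 + -3·54 = -280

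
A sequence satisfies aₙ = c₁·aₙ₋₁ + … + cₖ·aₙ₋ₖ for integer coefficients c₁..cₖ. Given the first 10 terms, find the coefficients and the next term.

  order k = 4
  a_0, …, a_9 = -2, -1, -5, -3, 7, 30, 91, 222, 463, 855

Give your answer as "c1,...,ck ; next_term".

3,-2,0,-3 ; 1366

  a_4 = 3·-3 + -2·-5 + 0·-1 + -3·-2 = 7
  a_5 = 3·7 + -2·-3 + 0·-5 + -3·-1 = 30
  a_6 = 3·30 + -2·7 + 0·-3 + -3·-5 = 91
  a_7 = 3·91 + -2·30 + 0·7 + -3·-3 = 222
  a_8 = 3·222 + -2·91 + 0·30 + -3·7 = 463
  a_9 = 3·463 + -2·222 + 0·91 + -3·30 = 855
  a_10 = 3·855 + -2·463 + 0·222 + -3·91 = 1366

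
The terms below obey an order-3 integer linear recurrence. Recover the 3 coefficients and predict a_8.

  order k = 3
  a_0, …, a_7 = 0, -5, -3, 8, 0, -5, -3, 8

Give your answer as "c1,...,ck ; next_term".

  a_3 = -1·-3 + -1·-5 + -1·0 = 8
  a_4 = -1·8 + -1·-3 + -1·-5 = 0
  a_5 = -1·0 + -1·8 + -1·-3 = -5
  a_6 = -1·-5 + -1·0 + -1·8 = -3
  a_7 = -1·-3 + -1·-5 + -1·0 = 8
  a_8 = -1·8 + -1·-3 + -1·-5 = 0

-1,-1,-1 ; 0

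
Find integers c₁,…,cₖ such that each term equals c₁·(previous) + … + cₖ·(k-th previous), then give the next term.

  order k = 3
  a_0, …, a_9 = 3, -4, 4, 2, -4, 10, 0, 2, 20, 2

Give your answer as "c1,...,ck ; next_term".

0,1,2 ; 24

  a_3 = 0·4 + 1·-4 + 2·3 = 2
  a_4 = 0·2 + 1·4 + 2·-4 = -4
  a_5 = 0·-4 + 1·2 + 2·4 = 10
  a_6 = 0·10 + 1·-4 + 2·2 = 0
  a_7 = 0·0 + 1·10 + 2·-4 = 2
  a_8 = 0·2 + 1·0 + 2·10 = 20
  a_9 = 0·20 + 1·2 + 2·0 = 2
  a_10 = 0·2 + 1·20 + 2·2 = 24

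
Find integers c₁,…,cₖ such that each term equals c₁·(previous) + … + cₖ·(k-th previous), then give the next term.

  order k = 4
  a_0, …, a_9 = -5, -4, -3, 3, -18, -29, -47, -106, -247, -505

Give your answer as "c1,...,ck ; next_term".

  a_4 = 1·3 + 1·-3 + 2·-4 + 2·-5 = -18
  a_5 = 1·-18 + 1·3 + 2·-3 + 2·-4 = -29
  a_6 = 1·-29 + 1·-18 + 2·3 + 2·-3 = -47
  a_7 = 1·-47 + 1·-29 + 2·-18 + 2·3 = -106
  a_8 = 1·-106 + 1·-47 + 2·-29 + 2·-18 = -247
  a_9 = 1·-247 + 1·-106 + 2·-47 + 2·-29 = -505
  a_10 = 1·-505 + 1·-247 + 2·-106 + 2·-47 = -1058

1,1,2,2 ; -1058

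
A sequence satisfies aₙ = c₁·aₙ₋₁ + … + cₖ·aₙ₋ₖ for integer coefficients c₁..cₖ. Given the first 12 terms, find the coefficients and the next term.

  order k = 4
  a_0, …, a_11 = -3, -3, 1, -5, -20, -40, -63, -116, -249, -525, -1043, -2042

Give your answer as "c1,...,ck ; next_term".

  a_4 = 2·-5 + -1·1 + 1·-3 + 2·-3 = -20
  a_5 = 2·-20 + -1·-5 + 1·1 + 2·-3 = -40
  a_6 = 2·-40 + -1·-20 + 1·-5 + 2·1 = -63
  a_7 = 2·-63 + -1·-40 + 1·-20 + 2·-5 = -116
  a_8 = 2·-116 + -1·-63 + 1·-40 + 2·-20 = -249
  a_9 = 2·-249 + -1·-116 + 1·-63 + 2·-40 = -525
  a_10 = 2·-525 + -1·-249 + 1·-116 + 2·-63 = -1043
  a_11 = 2·-1043 + -1·-525 + 1·-249 + 2·-116 = -2042
  a_12 = 2·-2042 + -1·-1043 + 1·-525 + 2·-249 = -4064

2,-1,1,2 ; -4064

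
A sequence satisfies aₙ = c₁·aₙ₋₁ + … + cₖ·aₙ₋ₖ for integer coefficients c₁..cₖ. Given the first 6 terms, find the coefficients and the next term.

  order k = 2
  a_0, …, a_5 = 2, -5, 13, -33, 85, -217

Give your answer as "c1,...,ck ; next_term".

-1,4 ; 557

  a_2 = -1·-5 + 4·2 = 13
  a_3 = -1·13 + 4·-5 = -33
  a_4 = -1·-33 + 4·13 = 85
  a_5 = -1·85 + 4·-33 = -217
  a_6 = -1·-217 + 4·85 = 557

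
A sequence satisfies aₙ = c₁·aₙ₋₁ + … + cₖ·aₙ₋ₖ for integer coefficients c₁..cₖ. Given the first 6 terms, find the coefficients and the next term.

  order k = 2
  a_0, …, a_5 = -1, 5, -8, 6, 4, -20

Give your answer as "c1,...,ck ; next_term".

-2,-2 ; 32

  a_2 = -2·5 + -2·-1 = -8
  a_3 = -2·-8 + -2·5 = 6
  a_4 = -2·6 + -2·-8 = 4
  a_5 = -2·4 + -2·6 = -20
  a_6 = -2·-20 + -2·4 = 32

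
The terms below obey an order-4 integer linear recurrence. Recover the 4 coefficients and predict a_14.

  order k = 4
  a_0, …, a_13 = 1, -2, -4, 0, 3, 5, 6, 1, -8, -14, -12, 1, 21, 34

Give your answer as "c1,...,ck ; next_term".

  a_4 = 1·0 + -1·-4 + 0·-2 + -1·1 = 3
  a_5 = 1·3 + -1·0 + 0·-4 + -1·-2 = 5
  a_6 = 1·5 + -1·3 + 0·0 + -1·-4 = 6
  a_7 = 1·6 + -1·5 + 0·3 + -1·0 = 1
  a_8 = 1·1 + -1·6 + 0·5 + -1·3 = -8
  a_9 = 1·-8 + -1·1 + 0·6 + -1·5 = -14
  a_10 = 1·-14 + -1·-8 + 0·1 + -1·6 = -12
  a_11 = 1·-12 + -1·-14 + 0·-8 + -1·1 = 1
  a_12 = 1·1 + -1·-12 + 0·-14 + -1·-8 = 21
  a_13 = 1·21 + -1·1 + 0·-12 + -1·-14 = 34
  a_14 = 1·34 + -1·21 + 0·1 + -1·-12 = 25

1,-1,0,-1 ; 25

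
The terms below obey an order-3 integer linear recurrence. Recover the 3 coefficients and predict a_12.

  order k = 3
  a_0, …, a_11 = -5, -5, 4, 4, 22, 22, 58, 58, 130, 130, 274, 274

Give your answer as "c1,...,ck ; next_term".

  a_3 = 1·4 + 2·-5 + -2·-5 = 4
  a_4 = 1·4 + 2·4 + -2·-5 = 22
  a_5 = 1·22 + 2·4 + -2·4 = 22
  a_6 = 1·22 + 2·22 + -2·4 = 58
  a_7 = 1·58 + 2·22 + -2·22 = 58
  a_8 = 1·58 + 2·58 + -2·22 = 130
  a_9 = 1·130 + 2·58 + -2·58 = 130
  a_10 = 1·130 + 2·130 + -2·58 = 274
  a_11 = 1·274 + 2·130 + -2·130 = 274
  a_12 = 1·274 + 2·274 + -2·130 = 562

1,2,-2 ; 562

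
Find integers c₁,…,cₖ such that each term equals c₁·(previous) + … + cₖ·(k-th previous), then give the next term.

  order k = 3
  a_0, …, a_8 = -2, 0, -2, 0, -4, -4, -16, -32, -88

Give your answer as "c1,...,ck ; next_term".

2,2,-2 ; -208

  a_3 = 2·-2 + 2·0 + -2·-2 = 0
  a_4 = 2·0 + 2·-2 + -2·0 = -4
  a_5 = 2·-4 + 2·0 + -2·-2 = -4
  a_6 = 2·-4 + 2·-4 + -2·0 = -16
  a_7 = 2·-16 + 2·-4 + -2·-4 = -32
  a_8 = 2·-32 + 2·-16 + -2·-4 = -88
  a_9 = 2·-88 + 2·-32 + -2·-16 = -208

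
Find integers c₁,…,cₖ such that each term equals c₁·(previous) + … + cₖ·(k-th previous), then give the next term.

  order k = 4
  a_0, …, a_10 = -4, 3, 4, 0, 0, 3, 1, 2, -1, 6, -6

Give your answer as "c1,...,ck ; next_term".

-1,1,0,1 ; 14

  a_4 = -1·0 + 1·4 + 0·3 + 1·-4 = 0
  a_5 = -1·0 + 1·0 + 0·4 + 1·3 = 3
  a_6 = -1·3 + 1·0 + 0·0 + 1·4 = 1
  a_7 = -1·1 + 1·3 + 0·0 + 1·0 = 2
  a_8 = -1·2 + 1·1 + 0·3 + 1·0 = -1
  a_9 = -1·-1 + 1·2 + 0·1 + 1·3 = 6
  a_10 = -1·6 + 1·-1 + 0·2 + 1·1 = -6
  a_11 = -1·-6 + 1·6 + 0·-1 + 1·2 = 14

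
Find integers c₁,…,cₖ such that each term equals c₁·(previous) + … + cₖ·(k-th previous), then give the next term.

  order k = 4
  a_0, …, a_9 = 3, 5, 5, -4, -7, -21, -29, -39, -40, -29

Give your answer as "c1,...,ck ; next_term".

1,1,-1,-1 ; -1

  a_4 = 1·-4 + 1·5 + -1·5 + -1·3 = -7
  a_5 = 1·-7 + 1·-4 + -1·5 + -1·5 = -21
  a_6 = 1·-21 + 1·-7 + -1·-4 + -1·5 = -29
  a_7 = 1·-29 + 1·-21 + -1·-7 + -1·-4 = -39
  a_8 = 1·-39 + 1·-29 + -1·-21 + -1·-7 = -40
  a_9 = 1·-40 + 1·-39 + -1·-29 + -1·-21 = -29
  a_10 = 1·-29 + 1·-40 + -1·-39 + -1·-29 = -1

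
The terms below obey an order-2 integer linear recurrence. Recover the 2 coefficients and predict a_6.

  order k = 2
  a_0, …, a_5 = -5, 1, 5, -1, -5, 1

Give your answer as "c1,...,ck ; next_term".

0,-1 ; 5

  a_2 = 0·1 + -1·-5 = 5
  a_3 = 0·5 + -1·1 = -1
  a_4 = 0·-1 + -1·5 = -5
  a_5 = 0·-5 + -1·-1 = 1
  a_6 = 0·1 + -1·-5 = 5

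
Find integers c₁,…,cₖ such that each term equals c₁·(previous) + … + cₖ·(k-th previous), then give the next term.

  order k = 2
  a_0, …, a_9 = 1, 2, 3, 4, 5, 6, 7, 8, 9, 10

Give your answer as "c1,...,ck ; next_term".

  a_2 = 2·2 + -1·1 = 3
  a_3 = 2·3 + -1·2 = 4
  a_4 = 2·4 + -1·3 = 5
  a_5 = 2·5 + -1·4 = 6
  a_6 = 2·6 + -1·5 = 7
  a_7 = 2·7 + -1·6 = 8
  a_8 = 2·8 + -1·7 = 9
  a_9 = 2·9 + -1·8 = 10
  a_10 = 2·10 + -1·9 = 11

2,-1 ; 11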